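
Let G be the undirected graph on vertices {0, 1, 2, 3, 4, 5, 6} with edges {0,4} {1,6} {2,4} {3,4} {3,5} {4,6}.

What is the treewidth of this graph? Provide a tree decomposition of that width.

Treewidth 1.
One optimal decomposition is:
Bags: B1 = {3, 4}  B2 = {4, 6}  B3 = {3, 5}  B4 = {2, 4}  B5 = {1, 6}  B6 = {0, 4}
Tree: B1–B2, B1–B3, B1–B4, B2–B5, B2–B6

Every bag has size at most 2, so the width is 2 − 1 = 1 and tw(G) ≤ 1. Any graph with an edge has treewidth ≥ 1, and G has the edge 4–3. Therefore the treewidth is 1.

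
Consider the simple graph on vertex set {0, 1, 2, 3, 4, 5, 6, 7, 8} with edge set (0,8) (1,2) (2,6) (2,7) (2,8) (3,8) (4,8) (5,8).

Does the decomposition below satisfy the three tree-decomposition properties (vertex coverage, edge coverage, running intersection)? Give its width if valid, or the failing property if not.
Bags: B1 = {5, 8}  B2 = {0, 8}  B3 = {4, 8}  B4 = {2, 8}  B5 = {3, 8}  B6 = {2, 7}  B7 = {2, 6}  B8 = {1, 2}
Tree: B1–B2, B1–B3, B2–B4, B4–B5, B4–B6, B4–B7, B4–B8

Yes; width 1.

Vertex coverage: the bags together contain {0, 1, 2, 3, 4, 5, 6, 7, 8}, the full vertex set. Edge coverage: each edge of G has both endpoints in at least one bag. Running intersection: for every vertex, the bags containing it form a connected subtree. All three properties hold, so this is a valid tree decomposition of width max|bag| − 1 = 1, and hence tw(G) ≤ 1.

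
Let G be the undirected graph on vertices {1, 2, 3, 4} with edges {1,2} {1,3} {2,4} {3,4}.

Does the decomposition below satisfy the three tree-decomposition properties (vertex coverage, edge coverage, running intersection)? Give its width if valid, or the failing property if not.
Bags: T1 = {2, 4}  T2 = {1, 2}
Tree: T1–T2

No — vertex 3 appears in no bag.

A tree decomposition must satisfy three properties: every vertex lies in some bag; for every edge, both endpoints lie together in some bag; and for every vertex, the bags containing it form a connected subtree. Here vertex 3 appears in no bag, so the decomposition is invalid.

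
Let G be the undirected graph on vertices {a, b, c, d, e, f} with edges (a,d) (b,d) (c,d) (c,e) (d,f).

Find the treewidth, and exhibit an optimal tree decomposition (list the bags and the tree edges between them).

Every bag has size at most 2, so the width is 2 − 1 = 1 and tw(G) ≤ 1. Since G has at least one edge (e.g. c–d), it is not an edgeless graph, so tw(G) ≥ 1. Therefore the treewidth is 1.

Treewidth 1.
One such decomposition:
Bags: B1 = {c, d}  B2 = {a, d}  B3 = {b, d}  B4 = {c, e}  B5 = {d, f}
Tree: B1–B2, B1–B3, B1–B4, B1–B5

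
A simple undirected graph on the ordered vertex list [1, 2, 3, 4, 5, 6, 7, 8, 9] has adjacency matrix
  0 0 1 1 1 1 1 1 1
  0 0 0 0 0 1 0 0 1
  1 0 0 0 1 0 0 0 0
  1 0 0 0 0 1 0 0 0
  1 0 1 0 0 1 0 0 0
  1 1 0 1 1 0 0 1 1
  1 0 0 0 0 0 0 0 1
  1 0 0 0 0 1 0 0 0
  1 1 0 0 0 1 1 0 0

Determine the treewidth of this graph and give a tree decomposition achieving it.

Every bag has size at most 3, so the width is 3 − 1 = 2 and tw(G) ≤ 2. On the other hand G contains the 3-clique {1, 3, 5}. A clique must lie in a single bag of any decomposition, so no decomposition can have width below 2. Therefore the treewidth is 2.

Treewidth 2.
One such decomposition:
Bags: B1 = {1, 5, 6}  B2 = {1, 6, 9}  B3 = {1, 4, 6}  B4 = {1, 3, 5}  B5 = {2, 6, 9}  B6 = {1, 6, 8}  B7 = {1, 7, 9}
Tree: B1–B2, B2–B3, B1–B4, B2–B5, B3–B6, B2–B7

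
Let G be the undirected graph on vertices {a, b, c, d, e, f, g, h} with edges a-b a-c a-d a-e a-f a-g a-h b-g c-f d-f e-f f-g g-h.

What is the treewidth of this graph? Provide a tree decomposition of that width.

Treewidth 2.
Bags: B1 = {a, g, h}  B2 = {a, f, g}  B3 = {a, d, f}  B4 = {a, b, g}  B5 = {a, e, f}  B6 = {a, c, f}
Tree: B1–B2, B2–B3, B1–B4, B2–B5, B3–B6

Every bag has size at most 3, so the width is 3 − 1 = 2 and tw(G) ≤ 2. For the lower bound, the 3 vertices {a, g, h} are pairwise adjacent, and any tree decomposition puts a clique entirely inside one bag — forcing width ≥ 2. Therefore the treewidth is 2.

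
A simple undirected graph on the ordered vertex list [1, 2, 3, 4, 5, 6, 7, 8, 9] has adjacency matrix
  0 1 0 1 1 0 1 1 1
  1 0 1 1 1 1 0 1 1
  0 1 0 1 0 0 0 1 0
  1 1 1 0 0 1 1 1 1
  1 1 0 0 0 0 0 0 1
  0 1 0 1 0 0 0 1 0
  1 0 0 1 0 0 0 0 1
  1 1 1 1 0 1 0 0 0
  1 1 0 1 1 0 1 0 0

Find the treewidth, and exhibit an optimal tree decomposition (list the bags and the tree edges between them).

Treewidth 3.
One such decomposition:
Bags: B1 = {1, 4, 7, 9}  B2 = {1, 2, 4, 9}  B3 = {1, 2, 4, 8}  B4 = {2, 3, 4, 8}  B5 = {2, 4, 6, 8}  B6 = {1, 2, 5, 9}
Tree: B1–B2, B2–B3, B3–B4, B4–B5, B2–B6

The largest bag has 4 vertices, giving width 3; this decomposition certifies tw(G) ≤ 3. Conversely, {1, 2, 4, 8} is a clique of size 4, and the vertices of any clique must share a bag in every tree decomposition; so some bag has ≥ 4 vertices and tw(G) ≥ 3. The upper and lower bounds meet at 3, so that is the treewidth.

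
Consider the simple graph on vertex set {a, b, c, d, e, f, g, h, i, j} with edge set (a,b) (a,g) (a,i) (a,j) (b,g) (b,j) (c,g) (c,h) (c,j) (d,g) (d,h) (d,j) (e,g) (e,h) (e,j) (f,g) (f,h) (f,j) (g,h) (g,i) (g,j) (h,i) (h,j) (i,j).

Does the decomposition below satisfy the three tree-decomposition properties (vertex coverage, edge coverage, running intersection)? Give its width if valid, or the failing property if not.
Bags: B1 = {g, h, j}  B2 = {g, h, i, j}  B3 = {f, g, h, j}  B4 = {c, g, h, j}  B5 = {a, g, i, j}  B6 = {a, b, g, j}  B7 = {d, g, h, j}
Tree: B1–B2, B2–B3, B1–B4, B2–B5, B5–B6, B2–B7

No — vertex e appears in no bag.

A tree decomposition must satisfy three properties: every vertex lies in some bag; for every edge, both endpoints lie together in some bag; and for every vertex, the bags containing it form a connected subtree. Here vertex e appears in no bag, so the decomposition is invalid.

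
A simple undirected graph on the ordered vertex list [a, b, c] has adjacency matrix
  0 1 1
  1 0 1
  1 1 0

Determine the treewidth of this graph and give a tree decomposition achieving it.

Treewidth 2.
One optimal decomposition is:
Bags: B1 = {a, b, c}
Tree: (single bag)

A single bag containing all 3 vertices is trivially a valid decomposition of width 2. On the other hand G contains the 3-clique {a, b, c}. A clique must lie in a single bag of any decomposition, so no decomposition can have width below 2. Hence tw(G) = 2 exactly.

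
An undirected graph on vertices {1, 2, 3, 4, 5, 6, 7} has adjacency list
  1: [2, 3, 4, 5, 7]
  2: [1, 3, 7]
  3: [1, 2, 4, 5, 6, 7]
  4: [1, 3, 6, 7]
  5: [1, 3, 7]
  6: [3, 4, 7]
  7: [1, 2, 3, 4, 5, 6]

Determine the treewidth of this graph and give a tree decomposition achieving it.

Treewidth 3.
One such decomposition:
Bags: B1 = {1, 3, 4, 7}  B2 = {3, 4, 6, 7}  B3 = {1, 3, 5, 7}  B4 = {1, 2, 3, 7}
Tree: B1–B2, B1–B3, B1–B4

Every bag has size at most 4, so the width is 4 − 1 = 3 and tw(G) ≤ 3. On the other hand G contains the 4-clique {1, 2, 3, 7}. A clique must lie in a single bag of any decomposition, so no decomposition can have width below 3. The upper and lower bounds meet at 3, so that is the treewidth.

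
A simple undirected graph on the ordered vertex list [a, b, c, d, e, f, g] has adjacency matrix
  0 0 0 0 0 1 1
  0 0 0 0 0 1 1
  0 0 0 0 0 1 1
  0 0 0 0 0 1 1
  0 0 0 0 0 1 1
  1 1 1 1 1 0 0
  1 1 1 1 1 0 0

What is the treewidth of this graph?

A width-2 tree decomposition is:
Bags: B1 = {d, f, g}  B2 = {b, f, g}  B3 = {e, f, g}  B4 = {c, f, g}  B5 = {a, f, g}
Tree: B1–B2, B2–B3, B3–B4, B4–B5
The largest bag has 3 vertices, giving width 2; this decomposition certifies tw(G) ≤ 2. The edges g–d–f–b–g form a cycle, so G is not a tree and its treewidth is at least 2. Therefore the treewidth is 2.

2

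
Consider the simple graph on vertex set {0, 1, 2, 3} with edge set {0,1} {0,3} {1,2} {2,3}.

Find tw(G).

2

A width-2 tree decomposition is:
Bags: B1 = {0, 1, 2}  B2 = {0, 2, 3}
Tree: B1–B2
The largest bag has 3 vertices, giving width 2; this decomposition certifies tw(G) ≤ 2. For the lower bound, G contains the cycle 2–1–0–3–2, so G is not a forest; only forests have treewidth ≤ 1, hence tw(G) ≥ 2. Combining the bounds, tw(G) = 2.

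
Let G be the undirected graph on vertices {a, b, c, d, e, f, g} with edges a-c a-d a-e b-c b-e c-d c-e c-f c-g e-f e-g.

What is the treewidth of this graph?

2

A width-2 tree decomposition is:
Bags: B1 = {b, c, e}  B2 = {c, e, g}  B3 = {a, c, e}  B4 = {a, c, d}  B5 = {c, e, f}
Tree: B1–B2, B1–B3, B3–B4, B1–B5
The largest bag has 3 vertices, giving width 2; this decomposition certifies tw(G) ≤ 2. On the other hand G contains the 3-clique {a, c, d}. A clique must lie in a single bag of any decomposition, so no decomposition can have width below 2. Combining the bounds, tw(G) = 2.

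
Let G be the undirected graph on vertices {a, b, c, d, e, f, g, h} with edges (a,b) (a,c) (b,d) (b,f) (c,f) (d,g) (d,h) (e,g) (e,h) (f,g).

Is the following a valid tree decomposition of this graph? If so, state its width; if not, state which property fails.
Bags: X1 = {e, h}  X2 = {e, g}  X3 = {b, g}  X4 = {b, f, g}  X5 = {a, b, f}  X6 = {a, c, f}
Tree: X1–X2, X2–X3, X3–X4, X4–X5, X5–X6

No — vertex d appears in no bag.

A tree decomposition must satisfy three properties: every vertex lies in some bag; for every edge, both endpoints lie together in some bag; and for every vertex, the bags containing it form a connected subtree. Here vertex d appears in no bag, so the decomposition is invalid.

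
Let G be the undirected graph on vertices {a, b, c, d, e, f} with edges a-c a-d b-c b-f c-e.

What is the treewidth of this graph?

A width-1 tree decomposition is:
Bags: B1 = {b, c}  B2 = {a, c}  B3 = {b, f}  B4 = {c, e}  B5 = {a, d}
Tree: B1–B2, B1–B3, B2–B4, B2–B5
Every bag has size at most 2, so the width is 2 − 1 = 1 and tw(G) ≤ 1. G has an edge, so its treewidth is at least 1. The upper and lower bounds meet at 1, so that is the treewidth.

1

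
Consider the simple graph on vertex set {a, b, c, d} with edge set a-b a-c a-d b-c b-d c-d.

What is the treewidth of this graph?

A width-3 tree decomposition is:
Bags: B1 = {a, b, c, d}
Tree: (single bag)
With just one bag of size 4, the width is 4 − 1 = 3, so tw(G) ≤ 3. On the other hand G contains the 4-clique {a, b, c, d}. A clique must lie in a single bag of any decomposition, so no decomposition can have width below 3. Hence tw(G) = 3 exactly.

3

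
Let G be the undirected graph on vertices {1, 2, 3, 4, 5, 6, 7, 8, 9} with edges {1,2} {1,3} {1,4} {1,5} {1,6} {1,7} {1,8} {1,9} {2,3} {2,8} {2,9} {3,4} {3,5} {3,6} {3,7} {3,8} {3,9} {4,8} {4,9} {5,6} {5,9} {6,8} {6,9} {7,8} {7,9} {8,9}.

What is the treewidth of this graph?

A width-4 tree decomposition is:
Bags: B1 = {1, 3, 7, 8, 9}  B2 = {1, 3, 4, 8, 9}  B3 = {1, 2, 3, 8, 9}  B4 = {1, 3, 6, 8, 9}  B5 = {1, 3, 5, 6, 9}
Tree: B1–B2, B1–B3, B3–B4, B4–B5
Every bag has size at most 5, so the width is 5 − 1 = 4 and tw(G) ≤ 4. For the lower bound, the 5 vertices {1, 2, 3, 8, 9} are pairwise adjacent, and any tree decomposition puts a clique entirely inside one bag — forcing width ≥ 4. Combining the bounds, tw(G) = 4.

4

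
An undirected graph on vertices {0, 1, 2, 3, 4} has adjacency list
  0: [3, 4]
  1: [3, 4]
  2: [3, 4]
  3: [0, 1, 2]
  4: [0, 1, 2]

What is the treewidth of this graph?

2

A width-2 tree decomposition is:
Bags: B1 = {1, 3, 4}  B2 = {0, 3, 4}  B3 = {2, 3, 4}
Tree: B1–B2, B2–B3
Every bag has size at most 3, so the width is 3 − 1 = 2 and tw(G) ≤ 2. For the lower bound, G contains the cycle 3–1–4–0–3, so G is not a forest; only forests have treewidth ≤ 1, hence tw(G) ≥ 2. Hence tw(G) = 2 exactly.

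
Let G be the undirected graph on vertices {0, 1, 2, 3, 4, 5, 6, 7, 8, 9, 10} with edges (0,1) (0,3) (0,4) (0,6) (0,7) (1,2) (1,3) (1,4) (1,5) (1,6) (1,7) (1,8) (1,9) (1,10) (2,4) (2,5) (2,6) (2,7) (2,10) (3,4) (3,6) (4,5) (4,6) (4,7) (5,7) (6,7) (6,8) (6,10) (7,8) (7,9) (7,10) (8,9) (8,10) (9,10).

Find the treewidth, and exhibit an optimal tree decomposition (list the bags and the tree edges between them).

Every bag has size at most 5, so the width is 5 − 1 = 4 and tw(G) ≤ 4. On the other hand G contains the 5-clique {0, 1, 3, 4, 6}. A clique must lie in a single bag of any decomposition, so no decomposition can have width below 4. Combining the bounds, tw(G) = 4.

Treewidth 4.
One optimal decomposition is:
Bags: B1 = {0, 1, 3, 4, 6}  B2 = {0, 1, 4, 6, 7}  B3 = {1, 2, 4, 6, 7}  B4 = {1, 2, 4, 5, 7}  B5 = {1, 2, 6, 7, 10}  B6 = {1, 6, 7, 8, 10}  B7 = {1, 7, 8, 9, 10}
Tree: B1–B2, B2–B3, B3–B4, B3–B5, B5–B6, B6–B7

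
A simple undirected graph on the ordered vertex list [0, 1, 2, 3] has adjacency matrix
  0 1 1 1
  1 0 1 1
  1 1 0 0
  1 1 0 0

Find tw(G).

2

A width-2 tree decomposition is:
Bags: B1 = {0, 1, 3}  B2 = {0, 1, 2}
Tree: B1–B2
The largest bag has 3 vertices, giving width 2; this decomposition certifies tw(G) ≤ 2. On the other hand G contains the 3-clique {0, 1, 2}. A clique must lie in a single bag of any decomposition, so no decomposition can have width below 2. The upper and lower bounds meet at 2, so that is the treewidth.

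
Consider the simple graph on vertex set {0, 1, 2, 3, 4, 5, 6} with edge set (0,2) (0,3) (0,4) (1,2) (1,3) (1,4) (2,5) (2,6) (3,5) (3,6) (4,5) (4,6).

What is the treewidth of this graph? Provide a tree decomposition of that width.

Treewidth 3.
One optimal decomposition is:
Bags: B1 = {2, 3, 4, 6}  B2 = {0, 2, 3, 4}  B3 = {1, 2, 3, 4}  B4 = {2, 3, 4, 5}
Tree: B1–B2, B2–B3, B3–B4

Each bag holds 4 vertices, so the decomposition has width 3, which upper-bounds the treewidth. For the lower bound: the 4 vertex sets {2,6}, {0,3}, {4}, {1} are disjoint, each induces a connected subgraph, and every pair is joined by at least one edge of G. Contracting each set to a single vertex therefore yields K_{4} as a minor, and since treewidth is minor-monotone, tw(G) ≥ tw(K_{4}) = 3. Therefore the treewidth is 3.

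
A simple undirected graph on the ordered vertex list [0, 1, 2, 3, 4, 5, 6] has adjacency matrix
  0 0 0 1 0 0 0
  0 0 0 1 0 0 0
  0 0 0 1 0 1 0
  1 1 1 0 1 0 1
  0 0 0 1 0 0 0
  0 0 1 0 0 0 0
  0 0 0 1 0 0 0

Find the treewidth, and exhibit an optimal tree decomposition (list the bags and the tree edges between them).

Every bag has size at most 2, so the width is 2 − 1 = 1 and tw(G) ≤ 1. Since G has at least one edge (e.g. 3–4), it is not an edgeless graph, so tw(G) ≥ 1. The upper and lower bounds meet at 1, so that is the treewidth.

Treewidth 1.
Bags: B1 = {3, 4}  B2 = {3, 6}  B3 = {2, 3}  B4 = {2, 5}  B5 = {0, 3}  B6 = {1, 3}
Tree: B1–B2, B1–B3, B3–B4, B2–B5, B3–B6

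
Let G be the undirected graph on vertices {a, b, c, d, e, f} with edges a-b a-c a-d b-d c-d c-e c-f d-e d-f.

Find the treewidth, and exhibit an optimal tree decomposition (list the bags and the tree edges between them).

Treewidth 2.
One such decomposition:
Bags: B1 = {a, c, d}  B2 = {c, d, f}  B3 = {a, b, d}  B4 = {c, d, e}
Tree: B1–B2, B1–B3, B2–B4

Each bag holds 3 vertices, so the decomposition has width 2, which upper-bounds the treewidth. Conversely, {c, d, e} is a clique of size 3, and the vertices of any clique must share a bag in every tree decomposition; so some bag has ≥ 3 vertices and tw(G) ≥ 2. The upper and lower bounds meet at 2, so that is the treewidth.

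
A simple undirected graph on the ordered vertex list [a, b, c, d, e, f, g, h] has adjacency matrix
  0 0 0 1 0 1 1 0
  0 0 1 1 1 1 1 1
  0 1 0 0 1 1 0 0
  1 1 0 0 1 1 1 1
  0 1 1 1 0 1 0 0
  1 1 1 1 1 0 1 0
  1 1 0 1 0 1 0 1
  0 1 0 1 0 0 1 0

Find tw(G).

A width-3 tree decomposition is:
Bags: B1 = {b, d, e, f}  B2 = {b, d, f, g}  B3 = {a, d, f, g}  B4 = {b, d, g, h}  B5 = {b, c, e, f}
Tree: B1–B2, B2–B3, B2–B4, B1–B5
Every bag has size at most 4, so the width is 4 − 1 = 3 and tw(G) ≤ 3. Conversely, {b, d, g, h} is a clique of size 4, and the vertices of any clique must share a bag in every tree decomposition; so some bag has ≥ 4 vertices and tw(G) ≥ 3. The upper and lower bounds meet at 3, so that is the treewidth.

3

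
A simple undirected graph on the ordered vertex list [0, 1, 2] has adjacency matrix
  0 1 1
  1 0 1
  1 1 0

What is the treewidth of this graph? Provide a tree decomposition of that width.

With just one bag of size 3, the width is 3 − 1 = 2, so tw(G) ≤ 2. On the other hand G contains the 3-clique {0, 1, 2}. A clique must lie in a single bag of any decomposition, so no decomposition can have width below 2. Combining the bounds, tw(G) = 2.

Treewidth 2.
Bags: B1 = {0, 1, 2}
Tree: (single bag)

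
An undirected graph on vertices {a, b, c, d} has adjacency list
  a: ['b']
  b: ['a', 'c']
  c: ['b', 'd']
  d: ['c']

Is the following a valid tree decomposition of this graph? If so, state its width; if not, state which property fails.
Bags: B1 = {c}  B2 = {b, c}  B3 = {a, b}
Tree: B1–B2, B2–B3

A tree decomposition must satisfy three properties: every vertex lies in some bag; for every edge, both endpoints lie together in some bag; and for every vertex, the bags containing it form a connected subtree. Here vertex d appears in no bag, so the decomposition is invalid.

No — vertex d appears in no bag.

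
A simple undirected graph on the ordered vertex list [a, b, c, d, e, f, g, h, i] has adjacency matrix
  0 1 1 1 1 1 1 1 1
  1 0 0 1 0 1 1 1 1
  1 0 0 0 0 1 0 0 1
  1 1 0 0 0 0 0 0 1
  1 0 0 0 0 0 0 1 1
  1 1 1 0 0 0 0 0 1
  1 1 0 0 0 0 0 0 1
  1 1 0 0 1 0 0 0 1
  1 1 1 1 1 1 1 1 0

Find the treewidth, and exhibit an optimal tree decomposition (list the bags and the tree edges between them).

Treewidth 3.
Bags: B1 = {a, b, g, i}  B2 = {a, b, f, i}  B3 = {a, c, f, i}  B4 = {a, b, h, i}  B5 = {a, b, d, i}  B6 = {a, e, h, i}
Tree: B1–B2, B2–B3, B1–B4, B4–B5, B4–B6

Each bag holds 4 vertices, so the decomposition has width 3, which upper-bounds the treewidth. For the lower bound, the 4 vertices {a, e, h, i} are pairwise adjacent, and any tree decomposition puts a clique entirely inside one bag — forcing width ≥ 3. Hence tw(G) = 3 exactly.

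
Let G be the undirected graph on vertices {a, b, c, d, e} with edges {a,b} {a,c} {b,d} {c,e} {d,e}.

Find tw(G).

2

A width-2 tree decomposition is:
Bags: B1 = {c, d, e}  B2 = {b, c, d}  B3 = {a, b, c}
Tree: B1–B2, B2–B3
The largest bag has 3 vertices, giving width 2; this decomposition certifies tw(G) ≤ 2. Since c–e–d–b–a–c is a cycle in G, G is not acyclic. Forests are exactly the graphs of treewidth ≤ 1, so tw(G) ≥ 2. The upper and lower bounds meet at 2, so that is the treewidth.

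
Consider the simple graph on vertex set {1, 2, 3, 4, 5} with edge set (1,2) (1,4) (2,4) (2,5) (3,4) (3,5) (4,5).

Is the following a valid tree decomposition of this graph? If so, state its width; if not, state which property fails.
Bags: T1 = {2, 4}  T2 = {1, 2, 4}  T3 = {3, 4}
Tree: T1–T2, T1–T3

No — vertex 5 appears in no bag.

A tree decomposition must satisfy three properties: every vertex lies in some bag; for every edge, both endpoints lie together in some bag; and for every vertex, the bags containing it form a connected subtree. Here vertex 5 appears in no bag, so the decomposition is invalid.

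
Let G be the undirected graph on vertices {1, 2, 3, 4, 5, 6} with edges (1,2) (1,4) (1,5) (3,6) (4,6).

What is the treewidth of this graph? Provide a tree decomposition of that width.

Treewidth 1.
Bags: B1 = {1, 2}  B2 = {1, 5}  B3 = {1, 4}  B4 = {4, 6}  B5 = {3, 6}
Tree: B1–B2, B2–B3, B3–B4, B4–B5

Each bag holds 2 vertices, so the decomposition has width 1, which upper-bounds the treewidth. Since G has at least one edge (e.g. 1–2), it is not an edgeless graph, so tw(G) ≥ 1. The upper and lower bounds meet at 1, so that is the treewidth.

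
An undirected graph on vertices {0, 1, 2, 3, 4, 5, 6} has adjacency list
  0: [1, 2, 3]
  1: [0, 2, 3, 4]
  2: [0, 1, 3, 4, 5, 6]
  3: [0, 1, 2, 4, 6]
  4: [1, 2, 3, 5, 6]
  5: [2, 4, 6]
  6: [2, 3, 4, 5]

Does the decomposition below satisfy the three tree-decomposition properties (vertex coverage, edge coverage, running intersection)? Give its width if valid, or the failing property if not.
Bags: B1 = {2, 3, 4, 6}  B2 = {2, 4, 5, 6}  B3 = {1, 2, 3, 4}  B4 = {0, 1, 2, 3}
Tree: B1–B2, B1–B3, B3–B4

Yes; width 3.

Vertex coverage: the bags together contain {0, 1, 2, 3, 4, 5, 6}, the full vertex set. Edge coverage: each edge of G has both endpoints in at least one bag. Running intersection: for every vertex, the bags containing it form a connected subtree. All three properties hold, so this is a valid tree decomposition of width max|bag| − 1 = 3, and hence tw(G) ≤ 3.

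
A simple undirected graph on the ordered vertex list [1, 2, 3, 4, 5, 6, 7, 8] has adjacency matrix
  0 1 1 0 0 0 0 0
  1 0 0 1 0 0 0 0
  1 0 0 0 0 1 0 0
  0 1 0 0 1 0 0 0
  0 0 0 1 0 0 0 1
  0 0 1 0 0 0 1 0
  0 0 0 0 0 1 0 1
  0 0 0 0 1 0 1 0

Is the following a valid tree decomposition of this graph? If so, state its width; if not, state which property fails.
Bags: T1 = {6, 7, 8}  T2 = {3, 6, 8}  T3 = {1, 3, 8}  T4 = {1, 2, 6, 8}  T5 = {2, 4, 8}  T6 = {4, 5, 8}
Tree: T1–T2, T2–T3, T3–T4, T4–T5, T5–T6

A tree decomposition must satisfy three properties: every vertex lies in some bag; for every edge, both endpoints lie together in some bag; and for every vertex, the bags containing it form a connected subtree. Here bags containing vertex 6 are not connected in the tree, so the decomposition is invalid.

No — bags containing vertex 6 are not connected in the tree.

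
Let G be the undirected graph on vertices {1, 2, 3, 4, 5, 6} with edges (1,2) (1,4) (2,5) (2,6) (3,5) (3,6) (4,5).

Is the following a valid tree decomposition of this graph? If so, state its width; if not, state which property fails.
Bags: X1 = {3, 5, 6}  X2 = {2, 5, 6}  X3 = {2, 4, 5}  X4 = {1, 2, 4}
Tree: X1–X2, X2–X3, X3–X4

Every vertex of G appears in some bag (union = {1, 2, 3, 4, 5, 6}); every edge is covered by a bag; and for each vertex v the set of bags containing v is connected in the bag tree. The decomposition is therefore valid. The largest bag has 3 vertices, so the width is 2.

Yes; width 2.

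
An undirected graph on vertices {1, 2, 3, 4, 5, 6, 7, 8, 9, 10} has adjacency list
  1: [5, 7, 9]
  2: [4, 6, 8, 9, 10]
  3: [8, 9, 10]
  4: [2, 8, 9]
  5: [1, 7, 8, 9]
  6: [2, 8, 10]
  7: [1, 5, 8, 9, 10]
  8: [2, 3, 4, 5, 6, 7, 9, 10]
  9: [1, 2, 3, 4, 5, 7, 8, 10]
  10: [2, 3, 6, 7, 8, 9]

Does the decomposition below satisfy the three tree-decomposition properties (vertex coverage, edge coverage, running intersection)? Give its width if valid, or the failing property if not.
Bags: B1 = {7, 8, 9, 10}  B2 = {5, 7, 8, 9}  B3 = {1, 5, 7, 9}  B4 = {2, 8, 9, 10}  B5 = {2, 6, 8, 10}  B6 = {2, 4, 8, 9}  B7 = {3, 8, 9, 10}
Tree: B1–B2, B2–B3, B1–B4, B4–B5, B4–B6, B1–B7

Yes; width 3.

Vertex coverage: the bags together contain {1, 2, 3, 4, 5, 6, 7, 8, 9, 10}, the full vertex set. Edge coverage: each edge of G has both endpoints in at least one bag. Running intersection: for every vertex, the bags containing it form a connected subtree. All three properties hold, so this is a valid tree decomposition of width max|bag| − 1 = 3, and hence tw(G) ≤ 3.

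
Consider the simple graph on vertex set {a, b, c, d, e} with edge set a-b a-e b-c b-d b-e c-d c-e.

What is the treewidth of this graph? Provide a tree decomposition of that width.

Treewidth 2.
One such decomposition:
Bags: B1 = {b, c, e}  B2 = {a, b, e}  B3 = {b, c, d}
Tree: B1–B2, B1–B3

The largest bag has 3 vertices, giving width 2; this decomposition certifies tw(G) ≤ 2. For the lower bound, the 3 vertices {b, c, d} are pairwise adjacent, and any tree decomposition puts a clique entirely inside one bag — forcing width ≥ 2. The upper and lower bounds meet at 2, so that is the treewidth.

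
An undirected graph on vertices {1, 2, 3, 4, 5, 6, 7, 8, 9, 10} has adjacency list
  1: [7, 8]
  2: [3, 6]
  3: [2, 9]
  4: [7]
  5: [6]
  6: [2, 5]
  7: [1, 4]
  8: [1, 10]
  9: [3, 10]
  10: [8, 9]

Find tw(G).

A width-1 tree decomposition is:
Bags: B1 = {4, 7}  B2 = {1, 7}  B3 = {1, 8}  B4 = {8, 10}  B5 = {9, 10}  B6 = {3, 9}  B7 = {2, 3}  B8 = {2, 6}  B9 = {5, 6}
Tree: B1–B2, B2–B3, B3–B4, B4–B5, B5–B6, B6–B7, B7–B8, B8–B9
Each bag holds 2 vertices, so the decomposition has width 1, which upper-bounds the treewidth. Since G has at least one edge (e.g. 4–7), it is not an edgeless graph, so tw(G) ≥ 1. Combining the bounds, tw(G) = 1.

1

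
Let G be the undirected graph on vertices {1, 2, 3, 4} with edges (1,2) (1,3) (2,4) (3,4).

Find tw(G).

2

A width-2 tree decomposition is:
Bags: B1 = {1, 3, 4}  B2 = {1, 2, 4}
Tree: B1–B2
The largest bag has 3 vertices, giving width 2; this decomposition certifies tw(G) ≤ 2. For the lower bound, G contains the cycle 4–3–1–2–4, so G is not a forest; only forests have treewidth ≤ 1, hence tw(G) ≥ 2. Hence tw(G) = 2 exactly.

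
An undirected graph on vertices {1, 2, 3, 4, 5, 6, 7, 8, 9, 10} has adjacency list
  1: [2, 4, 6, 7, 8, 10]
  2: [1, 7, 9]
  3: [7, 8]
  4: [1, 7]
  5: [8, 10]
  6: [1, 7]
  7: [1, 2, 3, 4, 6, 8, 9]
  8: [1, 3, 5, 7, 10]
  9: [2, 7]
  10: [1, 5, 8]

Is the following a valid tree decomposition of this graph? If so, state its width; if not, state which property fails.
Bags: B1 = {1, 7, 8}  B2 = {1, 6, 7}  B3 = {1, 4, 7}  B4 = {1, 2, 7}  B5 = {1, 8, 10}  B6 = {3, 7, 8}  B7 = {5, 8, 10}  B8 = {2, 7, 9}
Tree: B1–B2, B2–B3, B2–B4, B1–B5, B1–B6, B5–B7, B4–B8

Vertex coverage: the bags together contain {1, 2, 3, 4, 5, 6, 7, 8, 9, 10}, the full vertex set. Edge coverage: each edge of G has both endpoints in at least one bag. Running intersection: for every vertex, the bags containing it form a connected subtree. All three properties hold, so this is a valid tree decomposition of width max|bag| − 1 = 2, and hence tw(G) ≤ 2.

Yes; width 2.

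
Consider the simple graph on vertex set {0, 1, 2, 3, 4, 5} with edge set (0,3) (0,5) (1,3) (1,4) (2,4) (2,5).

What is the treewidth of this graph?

2

A width-2 tree decomposition is:
Bags: B1 = {2, 4, 5}  B2 = {0, 4, 5}  B3 = {0, 3, 4}  B4 = {1, 3, 4}
Tree: B1–B2, B2–B3, B3–B4
Every bag has size at most 3, so the width is 3 − 1 = 2 and tw(G) ≤ 2. Since 4–2–5–0–3–1–4 is a cycle in G, G is not acyclic. Forests are exactly the graphs of treewidth ≤ 1, so tw(G) ≥ 2. Hence tw(G) = 2 exactly.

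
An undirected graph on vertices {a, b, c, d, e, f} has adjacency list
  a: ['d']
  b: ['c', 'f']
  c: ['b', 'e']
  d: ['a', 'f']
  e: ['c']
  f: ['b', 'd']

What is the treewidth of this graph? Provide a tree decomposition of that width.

Every bag has size at most 2, so the width is 2 − 1 = 1 and tw(G) ≤ 1. G has an edge, so its treewidth is at least 1. Hence tw(G) = 1 exactly.

Treewidth 1.
Bags: B1 = {c, e}  B2 = {b, c}  B3 = {b, f}  B4 = {d, f}  B5 = {a, d}
Tree: B1–B2, B2–B3, B3–B4, B4–B5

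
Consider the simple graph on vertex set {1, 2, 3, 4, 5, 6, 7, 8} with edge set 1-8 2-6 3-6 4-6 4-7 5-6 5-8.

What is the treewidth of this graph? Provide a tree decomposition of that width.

Treewidth 1.
One optimal decomposition is:
Bags: B1 = {1, 8}  B2 = {5, 8}  B3 = {5, 6}  B4 = {2, 6}  B5 = {4, 6}  B6 = {3, 6}  B7 = {4, 7}
Tree: B1–B2, B2–B3, B3–B4, B3–B5, B4–B6, B5–B7

The largest bag has 2 vertices, giving width 1; this decomposition certifies tw(G) ≤ 1. G has an edge, so its treewidth is at least 1. Combining the bounds, tw(G) = 1.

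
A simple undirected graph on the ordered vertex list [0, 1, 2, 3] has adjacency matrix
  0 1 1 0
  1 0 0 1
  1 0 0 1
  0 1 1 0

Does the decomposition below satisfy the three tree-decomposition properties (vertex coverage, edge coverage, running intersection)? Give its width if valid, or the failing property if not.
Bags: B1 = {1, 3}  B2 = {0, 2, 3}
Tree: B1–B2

A tree decomposition must satisfy three properties: every vertex lies in some bag; for every edge, both endpoints lie together in some bag; and for every vertex, the bags containing it form a connected subtree. Here edge (0,1) lies in no bag, so the decomposition is invalid.

No — edge (0,1) lies in no bag.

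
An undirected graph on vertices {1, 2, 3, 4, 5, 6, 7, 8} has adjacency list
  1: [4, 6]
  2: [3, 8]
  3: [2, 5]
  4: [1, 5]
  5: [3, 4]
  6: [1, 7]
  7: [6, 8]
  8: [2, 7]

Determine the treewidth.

A width-2 tree decomposition is:
Bags: B1 = {2, 7, 8}  B2 = {2, 3, 7}  B3 = {3, 5, 7}  B4 = {4, 5, 7}  B5 = {1, 4, 7}  B6 = {1, 6, 7}
Tree: B1–B2, B2–B3, B3–B4, B4–B5, B5–B6
Each bag holds 3 vertices, so the decomposition has width 2, which upper-bounds the treewidth. The edges 7–8–2–3–5–4–1–6–7 form a cycle, so G is not a tree and its treewidth is at least 2. Therefore the treewidth is 2.

2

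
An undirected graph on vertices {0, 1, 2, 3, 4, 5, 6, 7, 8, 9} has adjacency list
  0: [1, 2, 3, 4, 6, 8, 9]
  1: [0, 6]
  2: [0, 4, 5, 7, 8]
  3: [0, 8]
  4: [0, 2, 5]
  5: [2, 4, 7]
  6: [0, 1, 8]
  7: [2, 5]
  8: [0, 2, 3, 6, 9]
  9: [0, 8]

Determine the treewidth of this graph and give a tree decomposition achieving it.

The largest bag has 3 vertices, giving width 2; this decomposition certifies tw(G) ≤ 2. For the lower bound, the 3 vertices {0, 8, 9} are pairwise adjacent, and any tree decomposition puts a clique entirely inside one bag — forcing width ≥ 2. Hence tw(G) = 2 exactly.

Treewidth 2.
One such decomposition:
Bags: B1 = {2, 4, 5}  B2 = {0, 2, 4}  B3 = {0, 2, 8}  B4 = {0, 6, 8}  B5 = {2, 5, 7}  B6 = {0, 8, 9}  B7 = {0, 1, 6}  B8 = {0, 3, 8}
Tree: B1–B2, B2–B3, B3–B4, B1–B5, B3–B6, B4–B7, B3–B8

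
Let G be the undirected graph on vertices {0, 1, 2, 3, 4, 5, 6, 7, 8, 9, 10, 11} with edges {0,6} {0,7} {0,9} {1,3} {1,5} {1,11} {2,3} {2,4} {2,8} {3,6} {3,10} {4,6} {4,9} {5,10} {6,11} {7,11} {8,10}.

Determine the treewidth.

3

A width-3 tree decomposition is:
Bags: B1 = {2, 5, 8, 10}  B2 = {2, 3, 5, 10}  B3 = {1, 2, 3, 5}  B4 = {1, 2, 3, 4}  B5 = {1, 3, 4, 6}  B6 = {1, 4, 6, 11}  B7 = {4, 6, 9, 11}  B8 = {0, 6, 9, 11}  B9 = {0, 7, 9, 11}
Tree: B1–B2, B2–B3, B3–B4, B4–B5, B5–B6, B6–B7, B7–B8, B8–B9
Each bag holds 4 vertices, so the decomposition has width 3, which upper-bounds the treewidth. For the lower bound: the 4 vertex sets {5,8,10}, {2}, {3}, {1,4,6,11} are disjoint, each induces a connected subgraph, and every pair is joined by at least one edge of G. Contracting each set to a single vertex therefore yields K_{4} as a minor, and since treewidth is minor-monotone, tw(G) ≥ tw(K_{4}) = 3. The upper and lower bounds meet at 3, so that is the treewidth.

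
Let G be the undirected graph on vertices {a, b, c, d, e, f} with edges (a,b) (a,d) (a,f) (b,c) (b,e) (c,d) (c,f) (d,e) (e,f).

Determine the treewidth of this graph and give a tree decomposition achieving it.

Treewidth 3.
One such decomposition:
Bags: B1 = {a, c, e, f}  B2 = {a, c, d, e}  B3 = {a, b, c, e}
Tree: B1–B2, B2–B3

The largest bag has 4 vertices, giving width 3; this decomposition certifies tw(G) ≤ 3. For the lower bound: the 4 vertex sets {e,f}, {c,d}, {a}, {b} are disjoint, each induces a connected subgraph, and every pair is joined by at least one edge of G. Contracting each set to a single vertex therefore yields K_{4} as a minor, and since treewidth is minor-monotone, tw(G) ≥ tw(K_{4}) = 3. Therefore the treewidth is 3.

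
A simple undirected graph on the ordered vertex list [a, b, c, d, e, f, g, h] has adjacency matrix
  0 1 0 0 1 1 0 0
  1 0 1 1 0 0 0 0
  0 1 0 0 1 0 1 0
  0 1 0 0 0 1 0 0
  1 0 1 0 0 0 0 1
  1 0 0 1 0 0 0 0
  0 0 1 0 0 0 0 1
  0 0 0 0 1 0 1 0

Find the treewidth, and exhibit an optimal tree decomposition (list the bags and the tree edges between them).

Every bag has size at most 3, so the width is 3 − 1 = 2 and tw(G) ≤ 2. The edges g–h–e–c–g form a cycle, so G is not a tree and its treewidth is at least 2. Hence tw(G) = 2 exactly.

Treewidth 2.
Bags: B1 = {c, g, h}  B2 = {c, e, h}  B3 = {b, c, e}  B4 = {a, b, e}  B5 = {a, b, d}  B6 = {a, d, f}
Tree: B1–B2, B2–B3, B3–B4, B4–B5, B5–B6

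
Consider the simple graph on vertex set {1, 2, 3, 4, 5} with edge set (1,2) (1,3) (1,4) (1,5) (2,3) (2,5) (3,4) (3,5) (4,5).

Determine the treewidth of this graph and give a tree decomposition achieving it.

Every bag has size at most 4, so the width is 4 − 1 = 3 and tw(G) ≤ 3. On the other hand G contains the 4-clique {1, 2, 3, 5}. A clique must lie in a single bag of any decomposition, so no decomposition can have width below 3. Combining the bounds, tw(G) = 3.

Treewidth 3.
One optimal decomposition is:
Bags: B1 = {1, 2, 3, 5}  B2 = {1, 3, 4, 5}
Tree: B1–B2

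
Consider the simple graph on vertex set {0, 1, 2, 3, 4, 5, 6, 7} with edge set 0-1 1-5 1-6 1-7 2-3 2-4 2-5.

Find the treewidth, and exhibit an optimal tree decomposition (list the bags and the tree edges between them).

The largest bag has 2 vertices, giving width 1; this decomposition certifies tw(G) ≤ 1. Since G has at least one edge (e.g. 5–2), it is not an edgeless graph, so tw(G) ≥ 1. Hence tw(G) = 1 exactly.

Treewidth 1.
One such decomposition:
Bags: B1 = {2, 5}  B2 = {1, 5}  B3 = {1, 6}  B4 = {0, 1}  B5 = {1, 7}  B6 = {2, 4}  B7 = {2, 3}
Tree: B1–B2, B2–B3, B3–B4, B2–B5, B1–B6, B6–B7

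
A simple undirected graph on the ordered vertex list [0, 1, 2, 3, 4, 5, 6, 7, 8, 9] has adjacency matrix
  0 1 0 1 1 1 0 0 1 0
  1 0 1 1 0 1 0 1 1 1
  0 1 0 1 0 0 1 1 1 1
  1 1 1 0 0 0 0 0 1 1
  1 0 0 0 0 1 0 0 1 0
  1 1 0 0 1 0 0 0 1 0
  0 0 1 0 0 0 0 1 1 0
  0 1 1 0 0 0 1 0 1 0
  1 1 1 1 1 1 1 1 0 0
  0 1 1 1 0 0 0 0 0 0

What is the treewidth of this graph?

3

A width-3 tree decomposition is:
Bags: B1 = {1, 2, 3, 9}  B2 = {1, 2, 3, 8}  B3 = {0, 1, 3, 8}  B4 = {0, 1, 5, 8}  B5 = {1, 2, 7, 8}  B6 = {2, 6, 7, 8}  B7 = {0, 4, 5, 8}
Tree: B1–B2, B2–B3, B3–B4, B2–B5, B5–B6, B4–B7
Every bag has size at most 4, so the width is 4 − 1 = 3 and tw(G) ≤ 3. On the other hand G contains the 4-clique {0, 1, 3, 8}. A clique must lie in a single bag of any decomposition, so no decomposition can have width below 3. Hence tw(G) = 3 exactly.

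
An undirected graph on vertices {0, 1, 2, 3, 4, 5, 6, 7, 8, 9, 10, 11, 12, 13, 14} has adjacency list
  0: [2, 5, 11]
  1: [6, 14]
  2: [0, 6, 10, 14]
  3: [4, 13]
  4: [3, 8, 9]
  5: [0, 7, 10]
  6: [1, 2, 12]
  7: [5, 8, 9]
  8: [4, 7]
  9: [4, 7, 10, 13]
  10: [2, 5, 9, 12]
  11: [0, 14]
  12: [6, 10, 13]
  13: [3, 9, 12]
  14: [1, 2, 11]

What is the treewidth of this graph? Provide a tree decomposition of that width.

Treewidth 3.
Bags: B1 = {1, 6, 11, 14}  B2 = {2, 6, 11, 14}  B3 = {0, 2, 6, 11}  B4 = {0, 2, 6, 12}  B5 = {0, 2, 10, 12}  B6 = {0, 5, 10, 12}  B7 = {5, 10, 12, 13}  B8 = {5, 9, 10, 13}  B9 = {5, 7, 9, 13}  B10 = {3, 7, 9, 13}  B11 = {3, 4, 7, 9}  B12 = {3, 4, 7, 8}
Tree: B1–B2, B2–B3, B3–B4, B4–B5, B5–B6, B6–B7, B7–B8, B8–B9, B9–B10, B10–B11, B11–B12

The largest bag has 4 vertices, giving width 3; this decomposition certifies tw(G) ≤ 3. For the lower bound: the 4 vertex sets {1,11,14}, {6}, {2}, {0,5,10,12} are disjoint, each induces a connected subgraph, and every pair is joined by at least one edge of G. Contracting each set to a single vertex therefore yields K_{4} as a minor, and since treewidth is minor-monotone, tw(G) ≥ tw(K_{4}) = 3. Hence tw(G) = 3 exactly.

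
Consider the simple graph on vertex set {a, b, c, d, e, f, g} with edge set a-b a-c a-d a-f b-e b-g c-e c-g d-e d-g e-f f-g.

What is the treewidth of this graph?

A width-3 tree decomposition is:
Bags: B1 = {a, e, f, g}  B2 = {a, c, e, g}  B3 = {a, d, e, g}  B4 = {a, b, e, g}
Tree: B1–B2, B2–B3, B3–B4
The largest bag has 4 vertices, giving width 3; this decomposition certifies tw(G) ≤ 3. For the lower bound: the 4 vertex sets {a,f}, {c,g}, {e}, {d} are disjoint, each induces a connected subgraph, and every pair is joined by at least one edge of G. Contracting each set to a single vertex therefore yields K_{4} as a minor, and since treewidth is minor-monotone, tw(G) ≥ tw(K_{4}) = 3. Combining the bounds, tw(G) = 3.

3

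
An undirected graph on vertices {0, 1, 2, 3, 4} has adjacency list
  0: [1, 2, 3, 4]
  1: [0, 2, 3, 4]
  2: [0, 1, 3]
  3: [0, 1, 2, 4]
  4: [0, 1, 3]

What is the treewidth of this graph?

3

A width-3 tree decomposition is:
Bags: B1 = {0, 1, 2, 3}  B2 = {0, 1, 3, 4}
Tree: B1–B2
Each bag holds 4 vertices, so the decomposition has width 3, which upper-bounds the treewidth. Conversely, {0, 1, 2, 3} is a clique of size 4, and the vertices of any clique must share a bag in every tree decomposition; so some bag has ≥ 4 vertices and tw(G) ≥ 3. The upper and lower bounds meet at 3, so that is the treewidth.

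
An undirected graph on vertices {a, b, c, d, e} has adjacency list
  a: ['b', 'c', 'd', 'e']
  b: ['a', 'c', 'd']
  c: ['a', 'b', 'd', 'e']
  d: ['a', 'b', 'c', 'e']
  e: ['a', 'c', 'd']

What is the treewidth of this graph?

3

A width-3 tree decomposition is:
Bags: B1 = {a, c, d, e}  B2 = {a, b, c, d}
Tree: B1–B2
Every bag has size at most 4, so the width is 4 − 1 = 3 and tw(G) ≤ 3. Conversely, {a, c, d, e} is a clique of size 4, and the vertices of any clique must share a bag in every tree decomposition; so some bag has ≥ 4 vertices and tw(G) ≥ 3. The upper and lower bounds meet at 3, so that is the treewidth.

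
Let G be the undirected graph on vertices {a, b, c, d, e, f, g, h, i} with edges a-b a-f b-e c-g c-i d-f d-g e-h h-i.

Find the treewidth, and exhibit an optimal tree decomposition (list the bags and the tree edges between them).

Every bag has size at most 3, so the width is 3 − 1 = 2 and tw(G) ≤ 2. Since c–g–d–f–a–b–e–h–i–c is a cycle in G, G is not acyclic. Forests are exactly the graphs of treewidth ≤ 1, so tw(G) ≥ 2. Therefore the treewidth is 2.

Treewidth 2.
Bags: B1 = {c, d, g}  B2 = {c, d, f}  B3 = {a, c, f}  B4 = {a, b, c}  B5 = {b, c, e}  B6 = {c, e, h}  B7 = {c, h, i}
Tree: B1–B2, B2–B3, B3–B4, B4–B5, B5–B6, B6–B7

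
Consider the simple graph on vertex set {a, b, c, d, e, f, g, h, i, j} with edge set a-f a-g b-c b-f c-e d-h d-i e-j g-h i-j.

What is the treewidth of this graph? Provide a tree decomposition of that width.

Treewidth 2.
Bags: B1 = {a, g, h}  B2 = {a, d, h}  B3 = {a, d, i}  B4 = {a, i, j}  B5 = {a, e, j}  B6 = {a, c, e}  B7 = {a, b, c}  B8 = {a, b, f}
Tree: B1–B2, B2–B3, B3–B4, B4–B5, B5–B6, B6–B7, B7–B8

Each bag holds 3 vertices, so the decomposition has width 2, which upper-bounds the treewidth. The edges a–g–h–d–i–j–e–c–b–f–a form a cycle, so G is not a tree and its treewidth is at least 2. Hence tw(G) = 2 exactly.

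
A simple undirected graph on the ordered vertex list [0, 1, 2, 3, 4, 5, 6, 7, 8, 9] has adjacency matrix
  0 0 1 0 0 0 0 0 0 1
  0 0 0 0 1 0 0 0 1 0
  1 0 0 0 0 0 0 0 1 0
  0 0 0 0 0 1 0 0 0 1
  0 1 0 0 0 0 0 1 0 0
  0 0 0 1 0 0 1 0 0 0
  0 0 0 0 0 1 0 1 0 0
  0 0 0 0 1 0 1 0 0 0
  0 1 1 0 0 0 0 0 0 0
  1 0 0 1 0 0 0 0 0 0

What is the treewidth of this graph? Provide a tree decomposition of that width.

Each bag holds 3 vertices, so the decomposition has width 2, which upper-bounds the treewidth. The edges 8–1–4–7–6–5–3–9–0–2–8 form a cycle, so G is not a tree and its treewidth is at least 2. Therefore the treewidth is 2.

Treewidth 2.
Bags: B1 = {1, 4, 8}  B2 = {4, 7, 8}  B3 = {6, 7, 8}  B4 = {5, 6, 8}  B5 = {3, 5, 8}  B6 = {3, 8, 9}  B7 = {0, 8, 9}  B8 = {0, 2, 8}
Tree: B1–B2, B2–B3, B3–B4, B4–B5, B5–B6, B6–B7, B7–B8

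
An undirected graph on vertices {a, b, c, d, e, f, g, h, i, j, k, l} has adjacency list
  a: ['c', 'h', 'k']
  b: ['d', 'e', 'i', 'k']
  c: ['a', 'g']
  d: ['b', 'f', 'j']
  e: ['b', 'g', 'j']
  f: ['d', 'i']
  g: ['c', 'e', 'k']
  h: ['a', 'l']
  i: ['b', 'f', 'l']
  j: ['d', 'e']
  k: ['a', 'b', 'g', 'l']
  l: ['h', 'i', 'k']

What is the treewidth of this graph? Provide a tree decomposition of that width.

Each bag holds 4 vertices, so the decomposition has width 3, which upper-bounds the treewidth. For the lower bound: the 4 vertex sets {d,f,j}, {e}, {b}, {g,i,k,l} are disjoint, each induces a connected subgraph, and every pair is joined by at least one edge of G. Contracting each set to a single vertex therefore yields K_{4} as a minor, and since treewidth is minor-monotone, tw(G) ≥ tw(K_{4}) = 3. Hence tw(G) = 3 exactly.

Treewidth 3.
One optimal decomposition is:
Bags: B1 = {d, e, f, j}  B2 = {b, d, e, f}  B3 = {b, e, f, i}  B4 = {b, e, g, i}  B5 = {b, g, i, k}  B6 = {g, i, k, l}  B7 = {c, g, k, l}  B8 = {a, c, k, l}  B9 = {a, c, h, l}
Tree: B1–B2, B2–B3, B3–B4, B4–B5, B5–B6, B6–B7, B7–B8, B8–B9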